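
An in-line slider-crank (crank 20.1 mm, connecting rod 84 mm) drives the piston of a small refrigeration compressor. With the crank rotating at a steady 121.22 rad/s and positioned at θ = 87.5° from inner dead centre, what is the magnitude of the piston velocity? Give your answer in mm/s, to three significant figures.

2460

ω = 121.2 rad/s
For an in-line slider-crank, x = r cosθ + √(L² − r² sin²θ), so v = −rω sinθ·[1 + r cosθ/√(L² − r² sin²θ)].
With r = 0.0201 m, L = 0.084 m, θ = 87.5°: √(L² − r² sin²θ) = 0.081564 m.
v = −0.0201·121.2·0.99905·[1 + 0.0201·0.04362/0.081564] = -2.4604 m/s.
|v| = 2.4604 m/s = 2460.4 mm/s.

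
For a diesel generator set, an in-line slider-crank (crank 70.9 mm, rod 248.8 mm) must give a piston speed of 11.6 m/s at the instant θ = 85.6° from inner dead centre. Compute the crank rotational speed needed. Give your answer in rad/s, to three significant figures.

For an in-line slider-crank, |v_piston| = rω|sinθ|·[1 + r cosθ/√(L² − r² sin²θ)].
With r = 0.0709 m, L = 0.2488 m, θ = 85.6°: the bracketed kinematic factor |dx/dθ| = 0.072303 m.
ω = v/|dx/dθ| = 11.6/0.072303 = 160.44 rad/s.

160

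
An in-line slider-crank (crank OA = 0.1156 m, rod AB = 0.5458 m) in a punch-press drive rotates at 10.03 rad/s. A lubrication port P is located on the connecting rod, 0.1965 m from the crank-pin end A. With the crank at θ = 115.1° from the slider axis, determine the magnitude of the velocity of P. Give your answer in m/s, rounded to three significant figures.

1.06

ω = 10.03 rad/s.  Crank-pin speed |V_A| = rω = 1.1595 m/s, perpendicular to OA.
Rod angle: sinφ = −(r/L) sinθ ⇒ φ = -11.058°; ω_rod = −rω cosθ/√(L²−r²sin²θ) = +0.91819 rad/s.
V_P = V_A + ω_rod × AP, with AP = 0.1965 m along the rod.
Components: V_Px = −rω sinθ − a·ω_rod·sinφ = -1.0154 m/s;  V_Py = rω cosθ + a·ω_rod·cosφ = -0.31477 m/s.
|V_P| = √(V_Px² + V_Py²) = 1.063 m/s.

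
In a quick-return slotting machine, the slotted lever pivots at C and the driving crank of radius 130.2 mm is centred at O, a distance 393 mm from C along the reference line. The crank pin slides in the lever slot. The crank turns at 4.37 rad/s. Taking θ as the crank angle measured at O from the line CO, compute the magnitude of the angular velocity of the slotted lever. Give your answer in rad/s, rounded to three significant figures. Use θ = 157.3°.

1.72

ω = 4.37 rad/s
Crank pin A relative to C: A = (d + r cosθ, r sinθ); lever angle φ = atan2(r sinθ, d + r cosθ).
Differentiating tanφ: φ̇ = rω(d cosθ + r)/(d² + r² + 2dr cosθ).
d² + r² + 2dr cosθ = |CA|² = 0.0769911 m²;  d cosθ + r = -0.23236 m.
|ω_lever| = |0.1302·4.37·-0.23236| / 0.0769911 = 1.7172 rad/s.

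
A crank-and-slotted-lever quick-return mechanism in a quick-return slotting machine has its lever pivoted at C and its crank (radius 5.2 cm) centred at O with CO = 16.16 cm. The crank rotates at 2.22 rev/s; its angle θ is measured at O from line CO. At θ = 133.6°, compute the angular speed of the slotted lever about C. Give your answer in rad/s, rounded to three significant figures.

ω = 13.95 rad/s (from 2.22 rev/s).
Crank pin A relative to C: A = (d + r cosθ, r sinθ); lever angle φ = atan2(r sinθ, d + r cosθ).
Differentiating tanφ: φ̇ = rω(d cosθ + r)/(d² + r² + 2dr cosθ).
d² + r² + 2dr cosθ = |CA|² = 0.0172285 m²;  d cosθ + r = -0.059443 m.
|ω_lever| = |0.052·13.95·-0.059443| / 0.0172285 = 2.5026 rad/s.

2.50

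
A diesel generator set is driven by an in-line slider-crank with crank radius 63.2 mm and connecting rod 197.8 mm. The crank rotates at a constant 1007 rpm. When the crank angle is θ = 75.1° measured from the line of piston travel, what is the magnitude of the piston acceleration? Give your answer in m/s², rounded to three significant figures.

ω = 2π·1007/60 = 105.5 rad/s
x(θ) = r cosθ + √(L² − r² sin²θ); with ω constant, a = ω²·d²x/dθ².
d²x/dθ² = −r cosθ − r²(cos2θ)/√u − r⁴ sin²2θ/(4u^{3/2}),  u = L² − r² sin²θ = 0.0353947 m².
Substituting r = 0.0632 m, L = 0.1978 m, θ = 75.1°: d²x/dθ² = +0.0020246 m.
a = ω²·d²x/dθ² = (105.5)²·(+0.0020246) = +22.514 m/s²;  |a| = 22.514 m/s².

22.5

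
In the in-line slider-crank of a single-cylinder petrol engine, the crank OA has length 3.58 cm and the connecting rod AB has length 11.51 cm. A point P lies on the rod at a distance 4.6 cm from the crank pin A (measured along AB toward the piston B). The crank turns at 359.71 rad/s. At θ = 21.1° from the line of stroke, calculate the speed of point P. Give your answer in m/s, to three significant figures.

ω = 359.7 rad/s.  Crank-pin speed |V_A| = rω = 12.878 m/s, perpendicular to OA.
Rod angle: sinφ = −(r/L) sinθ ⇒ φ = -6.429°; ω_rod = −rω cosθ/√(L²−r²sin²θ) = -105.04 rad/s.
V_P = V_A + ω_rod × AP, with AP = 0.046 m along the rod.
Components: V_Px = −rω sinθ − a·ω_rod·sinφ = -5.1769 m/s;  V_Py = rω cosθ + a·ω_rod·cosφ = +7.2127 m/s.
|V_P| = √(V_Px² + V_Py²) = 8.8783 m/s.

8.88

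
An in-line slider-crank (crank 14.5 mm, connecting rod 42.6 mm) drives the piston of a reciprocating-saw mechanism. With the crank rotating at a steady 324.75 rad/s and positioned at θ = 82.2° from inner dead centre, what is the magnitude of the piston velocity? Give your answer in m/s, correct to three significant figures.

4.89

ω = 324.8 rad/s
For an in-line slider-crank, x = r cosθ + √(L² − r² sin²θ), so v = −rω sinθ·[1 + r cosθ/√(L² − r² sin²θ)].
With r = 0.0145 m, L = 0.0426 m, θ = 82.2°: √(L² − r² sin²θ) = 0.040105 m.
v = −0.0145·324.8·0.99075·[1 + 0.0145·0.13572/0.040105] = -4.8942 m/s.
|v| = 4.8942 m/s.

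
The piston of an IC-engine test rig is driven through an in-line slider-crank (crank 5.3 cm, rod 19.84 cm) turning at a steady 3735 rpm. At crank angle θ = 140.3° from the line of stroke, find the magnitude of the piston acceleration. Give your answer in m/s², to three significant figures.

5790

ω = 2π·3735/60 = 391.1 rad/s
x(θ) = r cosθ + √(L² − r² sin²θ); with ω constant, a = ω²·d²x/dθ².
d²x/dθ² = −r cosθ − r²(cos2θ)/√u − r⁴ sin²2θ/(4u^{3/2}),  u = L² − r² sin²θ = 0.0382164 m².
Substituting r = 0.053 m, L = 0.1984 m, θ = 140.3°: d²x/dθ² = +0.03788 m.
a = ω²·d²x/dθ² = (391.1)²·(+0.03788) = +5794.9 m/s²;  |a| = 5794.9 m/s².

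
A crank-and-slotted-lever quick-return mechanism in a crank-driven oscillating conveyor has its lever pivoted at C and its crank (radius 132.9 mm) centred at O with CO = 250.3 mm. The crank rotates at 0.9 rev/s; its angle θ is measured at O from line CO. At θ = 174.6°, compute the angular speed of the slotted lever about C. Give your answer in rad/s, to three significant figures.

6.21

ω = 5.655 rad/s (from 0.9 rev/s).
Crank pin A relative to C: A = (d + r cosθ, r sinθ); lever angle φ = atan2(r sinθ, d + r cosθ).
Differentiating tanφ: φ̇ = rω(d cosθ + r)/(d² + r² + 2dr cosθ).
d² + r² + 2dr cosθ = |CA|² = 0.014078 m²;  d cosθ + r = -0.11629 m.
|ω_lever| = |0.1329·5.655·-0.11629| / 0.014078 = 6.2079 rad/s.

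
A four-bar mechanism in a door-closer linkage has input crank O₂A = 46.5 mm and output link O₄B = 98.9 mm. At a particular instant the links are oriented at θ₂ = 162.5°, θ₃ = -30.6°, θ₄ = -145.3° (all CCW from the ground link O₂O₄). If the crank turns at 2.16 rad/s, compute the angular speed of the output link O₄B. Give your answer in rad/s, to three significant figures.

ω₂ = 2.16 rad/s
Differentiating the loop-closure r₂e^{iθ₂}+r₃e^{iθ₃}=r₁+r₄e^{iθ₄} gives r₂ω₂e^{iθ₂}+r₃ω₃e^{iθ₃}=r₄ω₄e^{iθ₄}.
Eliminating the other unknown: ω₄ = r₂ω₂ sin(θ₂−θ₃) / [r₄ sin(θ₄−θ₃)].
Numerator sine = -0.22665; denominator sine = -0.90851.
Result = 0.0465·2.16·(-0.22665) / (0.0989·(-0.90851)) = +0.25336 rad/s; magnitude 0.25336 rad/s.

0.253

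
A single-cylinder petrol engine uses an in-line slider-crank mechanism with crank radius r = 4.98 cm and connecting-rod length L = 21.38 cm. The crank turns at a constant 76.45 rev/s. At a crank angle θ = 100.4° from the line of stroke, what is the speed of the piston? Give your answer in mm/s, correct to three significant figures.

ω = 2π·76.5 = 480.3 rad/s
For an in-line slider-crank, x = r cosθ + √(L² − r² sin²θ), so v = −rω sinθ·[1 + r cosθ/√(L² − r² sin²θ)].
With r = 0.0498 m, L = 0.2138 m, θ = 100.4°: √(L² − r² sin²θ) = 0.20811 m.
v = −0.0498·480.3·0.98357·[1 + 0.0498·-0.18052/0.20811] = -22.512 m/s.
|v| = 22.512 m/s = 22512 mm/s.

22500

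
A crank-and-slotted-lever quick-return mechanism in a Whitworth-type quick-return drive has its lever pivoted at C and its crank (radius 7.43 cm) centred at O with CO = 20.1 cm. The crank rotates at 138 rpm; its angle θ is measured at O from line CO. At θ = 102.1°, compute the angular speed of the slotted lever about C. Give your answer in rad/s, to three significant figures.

ω = 14.45 rad/s (from 138 rpm).
Crank pin A relative to C: A = (d + r cosθ, r sinθ); lever angle φ = atan2(r sinθ, d + r cosθ).
Differentiating tanφ: φ̇ = rω(d cosθ + r)/(d² + r² + 2dr cosθ).
d² + r² + 2dr cosθ = |CA|² = 0.0396605 m²;  d cosθ + r = +0.032167 m.
|ω_lever| = |0.0743·14.45·+0.032167| / 0.0396605 = 0.87085 rad/s.

0.871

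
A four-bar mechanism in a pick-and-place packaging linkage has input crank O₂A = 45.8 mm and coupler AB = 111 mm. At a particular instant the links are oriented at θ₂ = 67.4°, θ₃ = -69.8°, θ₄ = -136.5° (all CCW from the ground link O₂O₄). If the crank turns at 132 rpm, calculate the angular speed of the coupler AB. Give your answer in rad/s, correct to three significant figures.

ω₂ = 13.82 rad/s (from 132 rpm).
Differentiating the loop-closure r₂e^{iθ₂}+r₃e^{iθ₃}=r₁+r₄e^{iθ₄} gives r₂ω₂e^{iθ₂}+r₃ω₃e^{iθ₃}=r₄ω₄e^{iθ₄}.
Eliminating the other unknown: ω₃ = r₂ω₂ sin(θ₄−θ₂) / [r₃ sin(θ₃−θ₄)].
Numerator sine = +0.40514; denominator sine = +0.91845.
Result = 0.0458·13.82·(+0.40514) / (0.111·(+0.91845)) = +2.5159 rad/s; magnitude 2.5159 rad/s.

2.52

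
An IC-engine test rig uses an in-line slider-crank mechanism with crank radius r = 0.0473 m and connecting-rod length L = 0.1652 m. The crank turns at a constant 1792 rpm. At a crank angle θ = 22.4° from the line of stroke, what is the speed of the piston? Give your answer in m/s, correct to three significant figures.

ω = 2π·1792/60 = 187.7 rad/s
For an in-line slider-crank, x = r cosθ + √(L² − r² sin²θ), so v = −rω sinθ·[1 + r cosθ/√(L² − r² sin²θ)].
With r = 0.0473 m, L = 0.1652 m, θ = 22.4°: √(L² − r² sin²θ) = 0.16421 m.
v = −0.0473·187.7·0.38107·[1 + 0.0473·0.92455/0.16421] = -4.2832 m/s.
|v| = 4.2832 m/s.

4.28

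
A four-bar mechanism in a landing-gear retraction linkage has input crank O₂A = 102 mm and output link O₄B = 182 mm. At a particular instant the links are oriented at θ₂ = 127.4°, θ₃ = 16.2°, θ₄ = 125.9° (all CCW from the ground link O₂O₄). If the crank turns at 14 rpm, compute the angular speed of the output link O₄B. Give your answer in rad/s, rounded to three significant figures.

ω₂ = 1.466 rad/s (from 14 rpm).
Differentiating the loop-closure r₂e^{iθ₂}+r₃e^{iθ₃}=r₁+r₄e^{iθ₄} gives r₂ω₂e^{iθ₂}+r₃ω₃e^{iθ₃}=r₄ω₄e^{iθ₄}.
Eliminating the other unknown: ω₄ = r₂ω₂ sin(θ₂−θ₃) / [r₄ sin(θ₄−θ₃)].
Numerator sine = +0.93232; denominator sine = +0.94147.
Result = 0.102·1.466·(+0.93232) / (0.182·(+0.94147)) = +0.81366 rad/s; magnitude 0.81366 rad/s.

0.814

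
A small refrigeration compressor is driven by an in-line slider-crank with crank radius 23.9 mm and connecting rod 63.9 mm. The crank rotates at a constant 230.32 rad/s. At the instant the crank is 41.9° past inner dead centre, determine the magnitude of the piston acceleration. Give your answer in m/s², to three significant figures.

ω = 230.3 rad/s
x(θ) = r cosθ + √(L² − r² sin²θ); with ω constant, a = ω²·d²x/dθ².
d²x/dθ² = −r cosθ − r²(cos2θ)/√u − r⁴ sin²2θ/(4u^{3/2}),  u = L² − r² sin²θ = 0.00382845 m².
Substituting r = 0.0239 m, L = 0.0639 m, θ = 41.9°: d²x/dθ² = -0.019126 m.
a = ω²·d²x/dθ² = (230.3)²·(-0.019126) = -1014.6 m/s²;  |a| = 1014.6 m/s².

1010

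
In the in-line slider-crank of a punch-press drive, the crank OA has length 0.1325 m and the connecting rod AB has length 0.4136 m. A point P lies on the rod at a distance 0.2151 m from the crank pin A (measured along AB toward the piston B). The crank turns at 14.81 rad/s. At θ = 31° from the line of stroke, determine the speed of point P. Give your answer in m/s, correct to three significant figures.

1.41

ω = 14.81 rad/s.  Crank-pin speed |V_A| = rω = 1.9623 m/s, perpendicular to OA.
Rod angle: sinφ = −(r/L) sinθ ⇒ φ = -9.497°; ω_rod = −rω cosθ/√(L²−r²sin²θ) = -4.1233 rad/s.
V_P = V_A + ω_rod × AP, with AP = 0.2151 m along the rod.
Components: V_Px = −rω sinθ − a·ω_rod·sinφ = -1.157 m/s;  V_Py = rω cosθ + a·ω_rod·cosφ = +0.80727 m/s.
|V_P| = √(V_Px² + V_Py²) = 1.4108 m/s.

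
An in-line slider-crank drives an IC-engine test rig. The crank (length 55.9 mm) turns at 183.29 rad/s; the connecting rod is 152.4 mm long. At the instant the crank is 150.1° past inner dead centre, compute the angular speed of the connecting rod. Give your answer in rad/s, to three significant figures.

59.3

ω = 183.3 rad/s
The rod makes angle φ with the slider axis where L sinφ = r sinθ; differentiating, L cosφ·φ̇ = r ω cosθ.
L cosφ = √(L² − r² sin²θ) = 0.14983 m.
|ω_rod| = r ω |cosθ| / √(L² − r² sin²θ) = 0.0559·183.3·0.86690/0.14983 = 59.281 rad/s.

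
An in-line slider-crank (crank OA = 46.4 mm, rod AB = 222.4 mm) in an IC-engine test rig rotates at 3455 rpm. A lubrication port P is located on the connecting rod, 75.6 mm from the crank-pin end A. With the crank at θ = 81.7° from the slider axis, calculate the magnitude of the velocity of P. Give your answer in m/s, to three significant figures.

16.9

ω = 361.8 rad/s.  Crank-pin speed |V_A| = rω = 16.788 m/s, perpendicular to OA.
Rod angle: sinφ = −(r/L) sinθ ⇒ φ = -11.914°; ω_rod = −rω cosθ/√(L²−r²sin²θ) = -11.137 rad/s.
V_P = V_A + ω_rod × AP, with AP = 0.0756 m along the rod.
Components: V_Px = −rω sinθ − a·ω_rod·sinφ = -16.786 m/s;  V_Py = rω cosθ + a·ω_rod·cosφ = +1.5996 m/s.
|V_P| = √(V_Px² + V_Py²) = 16.862 m/s.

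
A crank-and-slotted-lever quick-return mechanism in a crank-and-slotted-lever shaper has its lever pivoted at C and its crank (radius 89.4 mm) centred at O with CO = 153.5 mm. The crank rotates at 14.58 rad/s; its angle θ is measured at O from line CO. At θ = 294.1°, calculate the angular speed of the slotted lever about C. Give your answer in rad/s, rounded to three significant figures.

4.64

ω = 14.58 rad/s
Crank pin A relative to C: A = (d + r cosθ, r sinθ); lever angle φ = atan2(r sinθ, d + r cosθ).
Differentiating tanφ: φ̇ = rω(d cosθ + r)/(d² + r² + 2dr cosθ).
d² + r² + 2dr cosθ = |CA|² = 0.0427616 m²;  d cosθ + r = +0.15208 m.
|ω_lever| = |0.0894·14.58·+0.15208| / 0.0427616 = 4.6356 rad/s.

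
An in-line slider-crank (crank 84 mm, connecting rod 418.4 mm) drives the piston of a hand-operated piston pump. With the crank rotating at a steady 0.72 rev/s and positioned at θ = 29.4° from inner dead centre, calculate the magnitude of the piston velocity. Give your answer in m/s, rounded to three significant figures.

0.219

ω = 2π·0.72 = 4.524 rad/s
For an in-line slider-crank, x = r cosθ + √(L² − r² sin²θ), so v = −rω sinθ·[1 + r cosθ/√(L² − r² sin²θ)].
With r = 0.084 m, L = 0.4184 m, θ = 29.4°: √(L² − r² sin²θ) = 0.41636 m.
v = −0.084·4.524·0.49090·[1 + 0.084·0.87121/0.41636] = -0.21934 m/s.
|v| = 0.21934 m/s.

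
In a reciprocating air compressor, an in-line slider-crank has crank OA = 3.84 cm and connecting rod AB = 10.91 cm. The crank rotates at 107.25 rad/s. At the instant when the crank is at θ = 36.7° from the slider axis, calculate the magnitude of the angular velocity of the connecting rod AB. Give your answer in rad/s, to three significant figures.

31.0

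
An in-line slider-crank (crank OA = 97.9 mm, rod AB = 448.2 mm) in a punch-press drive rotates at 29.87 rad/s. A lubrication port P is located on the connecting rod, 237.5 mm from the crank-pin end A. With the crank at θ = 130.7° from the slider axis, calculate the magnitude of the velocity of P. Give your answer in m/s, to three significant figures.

2.23

ω = 29.87 rad/s.  Crank-pin speed |V_A| = rω = 2.9243 m/s, perpendicular to OA.
Rod angle: sinφ = −(r/L) sinθ ⇒ φ = -9.532°; ω_rod = −rω cosθ/√(L²−r²sin²θ) = +4.3142 rad/s.
V_P = V_A + ω_rod × AP, with AP = 0.2375 m along the rod.
Components: V_Px = −rω sinθ − a·ω_rod·sinφ = -2.0473 m/s;  V_Py = rω cosθ + a·ω_rod·cosφ = -0.89645 m/s.
|V_P| = √(V_Px² + V_Py²) = 2.235 m/s.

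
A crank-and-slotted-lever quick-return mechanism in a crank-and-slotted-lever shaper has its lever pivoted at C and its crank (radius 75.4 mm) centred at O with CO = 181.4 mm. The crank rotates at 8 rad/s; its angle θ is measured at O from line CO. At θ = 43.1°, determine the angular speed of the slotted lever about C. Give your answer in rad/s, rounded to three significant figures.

2.14

ω = 8 rad/s
Crank pin A relative to C: A = (d + r cosθ, r sinθ); lever angle φ = atan2(r sinθ, d + r cosθ).
Differentiating tanφ: φ̇ = rω(d cosθ + r)/(d² + r² + 2dr cosθ).
d² + r² + 2dr cosθ = |CA|² = 0.0585648 m²;  d cosθ + r = +0.20785 m.
|ω_lever| = |0.0754·8·+0.20785| / 0.0585648 = 2.1408 rad/s.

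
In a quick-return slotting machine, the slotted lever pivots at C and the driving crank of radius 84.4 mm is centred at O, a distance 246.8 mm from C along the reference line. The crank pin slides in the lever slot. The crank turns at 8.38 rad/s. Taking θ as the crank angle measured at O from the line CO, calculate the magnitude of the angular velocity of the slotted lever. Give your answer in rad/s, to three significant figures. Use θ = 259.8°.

ω = 8.38 rad/s
Crank pin A relative to C: A = (d + r cosθ, r sinθ); lever angle φ = atan2(r sinθ, d + r cosθ).
Differentiating tanφ: φ̇ = rω(d cosθ + r)/(d² + r² + 2dr cosθ).
d² + r² + 2dr cosθ = |CA|² = 0.0606563 m²;  d cosθ + r = +0.040695 m.
|ω_lever| = |0.0844·8.38·+0.040695| / 0.0606563 = 0.47452 rad/s.

0.475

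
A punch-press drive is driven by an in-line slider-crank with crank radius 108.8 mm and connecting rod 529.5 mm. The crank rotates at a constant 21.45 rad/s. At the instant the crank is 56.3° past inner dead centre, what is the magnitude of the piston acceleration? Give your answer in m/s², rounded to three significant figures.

23.9

ω = 21.45 rad/s
x(θ) = r cosθ + √(L² − r² sin²θ); with ω constant, a = ω²·d²x/dθ².
d²x/dθ² = −r cosθ − r²(cos2θ)/√u − r⁴ sin²2θ/(4u^{3/2}),  u = L² − r² sin²θ = 0.272177 m².
Substituting r = 0.1088 m, L = 0.5295 m, θ = 56.3°: d²x/dθ² = -0.051858 m.
a = ω²·d²x/dθ² = (21.45)²·(-0.051858) = -23.86 m/s²;  |a| = 23.86 m/s².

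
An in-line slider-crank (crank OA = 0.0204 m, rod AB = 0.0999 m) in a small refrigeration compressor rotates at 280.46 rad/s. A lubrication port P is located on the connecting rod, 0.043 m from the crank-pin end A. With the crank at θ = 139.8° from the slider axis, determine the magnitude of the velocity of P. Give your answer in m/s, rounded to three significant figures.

ω = 280.5 rad/s.  Crank-pin speed |V_A| = rω = 5.7214 m/s, perpendicular to OA.
Rod angle: sinφ = −(r/L) sinθ ⇒ φ = -7.574°; ω_rod = −rω cosθ/√(L²−r²sin²θ) = +44.128 rad/s.
V_P = V_A + ω_rod × AP, with AP = 0.043 m along the rod.
Components: V_Px = −rω sinθ − a·ω_rod·sinφ = -3.4428 m/s;  V_Py = rω cosθ + a·ω_rod·cosφ = -2.489 m/s.
|V_P| = √(V_Px² + V_Py²) = 4.2483 m/s.

4.25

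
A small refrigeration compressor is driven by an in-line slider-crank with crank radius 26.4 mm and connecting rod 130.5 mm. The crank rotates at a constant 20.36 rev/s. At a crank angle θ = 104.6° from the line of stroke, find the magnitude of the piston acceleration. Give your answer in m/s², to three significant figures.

186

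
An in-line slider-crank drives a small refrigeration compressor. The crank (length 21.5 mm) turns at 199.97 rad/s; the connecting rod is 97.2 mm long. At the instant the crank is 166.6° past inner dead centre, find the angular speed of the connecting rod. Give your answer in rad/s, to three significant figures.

ω = 200 rad/s
The rod makes angle φ with the slider axis where L sinφ = r sinθ; differentiating, L cosφ·φ̇ = r ω cosθ.
L cosφ = √(L² − r² sin²θ) = 0.097072 m.
|ω_rod| = r ω |cosθ| / √(L² − r² sin²θ) = 0.0215·200·0.97278/0.097072 = 43.085 rad/s.

43.1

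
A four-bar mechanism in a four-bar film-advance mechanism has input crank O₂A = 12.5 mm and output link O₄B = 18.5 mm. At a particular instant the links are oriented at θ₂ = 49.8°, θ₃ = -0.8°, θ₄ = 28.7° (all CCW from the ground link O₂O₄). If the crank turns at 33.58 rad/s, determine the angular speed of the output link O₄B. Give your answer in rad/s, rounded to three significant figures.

ω₂ = 33.58 rad/s
Differentiating the loop-closure r₂e^{iθ₂}+r₃e^{iθ₃}=r₁+r₄e^{iθ₄} gives r₂ω₂e^{iθ₂}+r₃ω₃e^{iθ₃}=r₄ω₄e^{iθ₄}.
Eliminating the other unknown: ω₄ = r₂ω₂ sin(θ₂−θ₃) / [r₄ sin(θ₄−θ₃)].
Numerator sine = +0.77273; denominator sine = +0.49242.
Result = 0.0125·33.58·(+0.77273) / (0.0185·(+0.49242)) = +35.605 rad/s; magnitude 35.605 rad/s.

35.6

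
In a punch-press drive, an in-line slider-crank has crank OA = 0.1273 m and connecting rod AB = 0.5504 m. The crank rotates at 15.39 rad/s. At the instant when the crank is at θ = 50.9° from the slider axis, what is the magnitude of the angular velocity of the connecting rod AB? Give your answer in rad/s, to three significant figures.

ω = 15.39 rad/s
The rod makes angle φ with the slider axis where L sinφ = r sinθ; differentiating, L cosφ·φ̇ = r ω cosθ.
L cosφ = √(L² − r² sin²θ) = 0.54146 m.
|ω_rod| = r ω |cosθ| / √(L² − r² sin²θ) = 0.1273·15.39·0.63068/0.54146 = 2.2819 rad/s.

2.28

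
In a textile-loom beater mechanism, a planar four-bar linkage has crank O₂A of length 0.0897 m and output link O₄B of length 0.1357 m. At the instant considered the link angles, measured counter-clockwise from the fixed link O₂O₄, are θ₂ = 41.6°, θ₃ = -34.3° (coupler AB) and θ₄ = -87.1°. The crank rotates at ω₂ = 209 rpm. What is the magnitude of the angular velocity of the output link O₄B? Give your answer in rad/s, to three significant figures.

17.6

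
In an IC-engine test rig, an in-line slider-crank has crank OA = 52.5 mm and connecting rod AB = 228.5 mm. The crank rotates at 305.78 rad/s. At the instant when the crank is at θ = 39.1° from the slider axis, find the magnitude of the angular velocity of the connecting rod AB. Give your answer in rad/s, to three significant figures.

ω = 305.8 rad/s
The rod makes angle φ with the slider axis where L sinφ = r sinθ; differentiating, L cosφ·φ̇ = r ω cosθ.
L cosφ = √(L² − r² sin²θ) = 0.22609 m.
|ω_rod| = r ω |cosθ| / √(L² − r² sin²θ) = 0.0525·305.8·0.77605/0.22609 = 55.103 rad/s.

55.1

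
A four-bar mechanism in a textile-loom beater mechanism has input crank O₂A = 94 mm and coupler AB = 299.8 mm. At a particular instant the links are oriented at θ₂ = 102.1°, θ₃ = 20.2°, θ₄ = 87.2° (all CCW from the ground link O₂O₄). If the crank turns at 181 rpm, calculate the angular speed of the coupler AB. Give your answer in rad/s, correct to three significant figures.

ω₂ = 18.95 rad/s (from 181 rpm).
Differentiating the loop-closure r₂e^{iθ₂}+r₃e^{iθ₃}=r₁+r₄e^{iθ₄} gives r₂ω₂e^{iθ₂}+r₃ω₃e^{iθ₃}=r₄ω₄e^{iθ₄}.
Eliminating the other unknown: ω₃ = r₂ω₂ sin(θ₄−θ₂) / [r₃ sin(θ₃−θ₄)].
Numerator sine = -0.25713; denominator sine = -0.92050.
Result = 0.094·18.95·(-0.25713) / (0.2998·(-0.92050)) = +1.6601 rad/s; magnitude 1.6601 rad/s.

1.66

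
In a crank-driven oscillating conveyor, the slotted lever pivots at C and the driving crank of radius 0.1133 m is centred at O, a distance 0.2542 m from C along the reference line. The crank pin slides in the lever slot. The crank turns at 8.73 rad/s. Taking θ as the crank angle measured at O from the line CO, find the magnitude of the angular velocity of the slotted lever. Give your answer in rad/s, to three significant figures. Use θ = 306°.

2.33

ω = 8.73 rad/s
Crank pin A relative to C: A = (d + r cosθ, r sinθ); lever angle φ = atan2(r sinθ, d + r cosθ).
Differentiating tanφ: φ̇ = rω(d cosθ + r)/(d² + r² + 2dr cosθ).
d² + r² + 2dr cosθ = |CA|² = 0.111312 m²;  d cosθ + r = +0.26272 m.
|ω_lever| = |0.1133·8.73·+0.26272| / 0.111312 = 2.3345 rad/s.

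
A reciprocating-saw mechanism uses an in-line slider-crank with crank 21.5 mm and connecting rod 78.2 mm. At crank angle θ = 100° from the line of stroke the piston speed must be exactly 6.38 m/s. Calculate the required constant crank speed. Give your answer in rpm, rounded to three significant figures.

3030

For an in-line slider-crank, |v_piston| = rω|sinθ|·[1 + r cosθ/√(L² − r² sin²θ)].
With r = 0.0215 m, L = 0.0782 m, θ = 100°: the bracketed kinematic factor |dx/dθ| = 0.020123 m.
ω = v/|dx/dθ| = 6.38/0.020123 = 317.05 rad/s.
N = 60ω/(2π) = 3027.6 rpm.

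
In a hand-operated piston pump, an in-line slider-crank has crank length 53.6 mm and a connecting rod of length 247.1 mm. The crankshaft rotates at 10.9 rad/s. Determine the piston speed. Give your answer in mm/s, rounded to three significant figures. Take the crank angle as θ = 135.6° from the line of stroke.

345

ω = 10.9 rad/s
For an in-line slider-crank, x = r cosθ + √(L² − r² sin²θ), so v = −rω sinθ·[1 + r cosθ/√(L² − r² sin²θ)].
With r = 0.0536 m, L = 0.2471 m, θ = 135.6°: √(L² − r² sin²θ) = 0.24424 m.
v = −0.0536·10.9·0.69966·[1 + 0.0536·-0.71447/0.24424] = -0.34468 m/s.
|v| = 0.34468 m/s = 344.68 mm/s.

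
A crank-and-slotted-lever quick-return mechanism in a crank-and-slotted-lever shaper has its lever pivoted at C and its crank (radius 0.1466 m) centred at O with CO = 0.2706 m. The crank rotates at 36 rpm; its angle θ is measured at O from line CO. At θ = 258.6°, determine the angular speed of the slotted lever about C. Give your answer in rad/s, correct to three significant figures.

0.651

ω = 3.77 rad/s (from 36 rpm).
Crank pin A relative to C: A = (d + r cosθ, r sinθ); lever angle φ = atan2(r sinθ, d + r cosθ).
Differentiating tanφ: φ̇ = rω(d cosθ + r)/(d² + r² + 2dr cosθ).
d² + r² + 2dr cosθ = |CA|² = 0.0790338 m²;  d cosθ + r = +0.093114 m.
|ω_lever| = |0.1466·3.77·+0.093114| / 0.0790338 = 0.65113 rad/s.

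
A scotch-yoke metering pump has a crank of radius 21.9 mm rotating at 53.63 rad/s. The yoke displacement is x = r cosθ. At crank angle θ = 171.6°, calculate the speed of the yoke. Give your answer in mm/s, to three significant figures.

172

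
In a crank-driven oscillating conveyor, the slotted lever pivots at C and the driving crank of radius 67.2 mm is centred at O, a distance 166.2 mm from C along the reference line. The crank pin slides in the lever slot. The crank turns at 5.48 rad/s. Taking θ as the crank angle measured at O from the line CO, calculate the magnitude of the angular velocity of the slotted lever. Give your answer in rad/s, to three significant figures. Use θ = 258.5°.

0.453

ω = 5.48 rad/s
Crank pin A relative to C: A = (d + r cosθ, r sinθ); lever angle φ = atan2(r sinθ, d + r cosθ).
Differentiating tanφ: φ̇ = rω(d cosθ + r)/(d² + r² + 2dr cosθ).
d² + r² + 2dr cosθ = |CA|² = 0.0276849 m²;  d cosθ + r = +0.034065 m.
|ω_lever| = |0.0672·5.48·+0.034065| / 0.0276849 = 0.45312 rad/s.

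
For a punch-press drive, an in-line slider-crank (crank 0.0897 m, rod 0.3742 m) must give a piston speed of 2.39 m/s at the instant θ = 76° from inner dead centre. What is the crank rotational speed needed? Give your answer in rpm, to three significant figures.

For an in-line slider-crank, |v_piston| = rω|sinθ|·[1 + r cosθ/√(L² − r² sin²θ)].
With r = 0.0897 m, L = 0.3742 m, θ = 76°: the bracketed kinematic factor |dx/dθ| = 0.092225 m.
ω = v/|dx/dθ| = 2.39/0.092225 = 25.915 rad/s.
N = 60ω/(2π) = 247.47 rpm.

247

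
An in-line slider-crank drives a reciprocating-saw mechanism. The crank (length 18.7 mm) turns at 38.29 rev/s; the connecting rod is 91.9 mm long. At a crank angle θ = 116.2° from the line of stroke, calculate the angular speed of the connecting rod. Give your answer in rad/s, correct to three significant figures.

22.0

ω = 240.6 rad/s (converted from 38.29 rev/s).
The rod makes angle φ with the slider axis where L sinφ = r sinθ; differentiating, L cosφ·φ̇ = r ω cosθ.
L cosφ = √(L² − r² sin²θ) = 0.090355 m.
|ω_rod| = r ω |cosθ| / √(L² − r² sin²θ) = 0.0187·240.6·0.44151/0.090355 = 21.983 rad/s.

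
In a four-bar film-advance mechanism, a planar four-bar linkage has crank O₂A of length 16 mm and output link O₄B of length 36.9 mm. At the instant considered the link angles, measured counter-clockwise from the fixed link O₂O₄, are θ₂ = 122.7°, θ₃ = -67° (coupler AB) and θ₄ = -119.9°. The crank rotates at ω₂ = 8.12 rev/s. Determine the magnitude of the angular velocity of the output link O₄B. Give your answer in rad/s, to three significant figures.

ω₂ = 51.02 rad/s (from 8.12 rev/s).
Differentiating the loop-closure r₂e^{iθ₂}+r₃e^{iθ₃}=r₁+r₄e^{iθ₄} gives r₂ω₂e^{iθ₂}+r₃ω₃e^{iθ₃}=r₄ω₄e^{iθ₄}.
Eliminating the other unknown: ω₄ = r₂ω₂ sin(θ₂−θ₃) / [r₄ sin(θ₄−θ₃)].
Numerator sine = -0.16849; denominator sine = -0.79758.
Result = 0.016·51.02·(-0.16849) / (0.0369·(-0.79758)) = +4.6733 rad/s; magnitude 4.6733 rad/s.

4.67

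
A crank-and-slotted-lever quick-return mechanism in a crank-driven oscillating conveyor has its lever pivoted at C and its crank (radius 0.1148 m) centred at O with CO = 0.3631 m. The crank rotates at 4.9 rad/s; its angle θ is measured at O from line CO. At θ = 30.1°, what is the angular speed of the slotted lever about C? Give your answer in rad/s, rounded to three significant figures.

ω = 4.9 rad/s
Crank pin A relative to C: A = (d + r cosθ, r sinθ); lever angle φ = atan2(r sinθ, d + r cosθ).
Differentiating tanφ: φ̇ = rω(d cosθ + r)/(d² + r² + 2dr cosθ).
d² + r² + 2dr cosθ = |CA|² = 0.217146 m²;  d cosθ + r = +0.42894 m.
|ω_lever| = |0.1148·4.9·+0.42894| / 0.217146 = 1.1112 rad/s.

1.11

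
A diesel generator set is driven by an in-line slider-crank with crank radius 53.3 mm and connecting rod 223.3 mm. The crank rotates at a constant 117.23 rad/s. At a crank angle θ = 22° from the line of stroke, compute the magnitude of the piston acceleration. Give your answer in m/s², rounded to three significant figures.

807

ω = 117.2 rad/s
x(θ) = r cosθ + √(L² − r² sin²θ); with ω constant, a = ω²·d²x/dθ².
d²x/dθ² = −r cosθ − r²(cos2θ)/√u − r⁴ sin²2θ/(4u^{3/2}),  u = L² − r² sin²θ = 0.0494642 m².
Substituting r = 0.0533 m, L = 0.2233 m, θ = 22°: d²x/dθ² = -0.058696 m.
a = ω²·d²x/dθ² = (117.2)²·(-0.058696) = -806.65 m/s²;  |a| = 806.65 m/s².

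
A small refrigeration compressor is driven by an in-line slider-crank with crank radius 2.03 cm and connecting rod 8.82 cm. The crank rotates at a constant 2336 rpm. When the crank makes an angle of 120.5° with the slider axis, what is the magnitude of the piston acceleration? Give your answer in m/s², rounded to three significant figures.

752

ω = 2π·2336/60 = 244.6 rad/s
x(θ) = r cosθ + √(L² − r² sin²θ); with ω constant, a = ω²·d²x/dθ².
d²x/dθ² = −r cosθ − r²(cos2θ)/√u − r⁴ sin²2θ/(4u^{3/2}),  u = L² − r² sin²θ = 0.0074733 m².
Substituting r = 0.0203 m, L = 0.0882 m, θ = 120.5°: d²x/dθ² = +0.012564 m.
a = ω²·d²x/dθ² = (244.6)²·(+0.012564) = +751.84 m/s²;  |a| = 751.84 m/s².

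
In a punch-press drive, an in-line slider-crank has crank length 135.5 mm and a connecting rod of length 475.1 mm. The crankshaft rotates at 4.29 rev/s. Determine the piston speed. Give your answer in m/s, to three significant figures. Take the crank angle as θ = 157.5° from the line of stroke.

ω = 2π·4.29 = 26.95 rad/s
For an in-line slider-crank, x = r cosθ + √(L² − r² sin²θ), so v = −rω sinθ·[1 + r cosθ/√(L² − r² sin²θ)].
With r = 0.1355 m, L = 0.4751 m, θ = 157.5°: √(L² − r² sin²θ) = 0.47226 m.
v = −0.1355·26.95·0.38268·[1 + 0.1355·-0.92388/0.47226] = -1.0272 m/s.
|v| = 1.0272 m/s.

1.03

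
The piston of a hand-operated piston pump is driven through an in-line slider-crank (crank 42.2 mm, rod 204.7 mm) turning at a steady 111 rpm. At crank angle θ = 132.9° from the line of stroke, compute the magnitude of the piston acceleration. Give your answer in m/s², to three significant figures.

ω = 2π·111/60 = 11.62 rad/s
x(θ) = r cosθ + √(L² − r² sin²θ); with ω constant, a = ω²·d²x/dθ².
d²x/dθ² = −r cosθ − r²(cos2θ)/√u − r⁴ sin²2θ/(4u^{3/2}),  u = L² − r² sin²θ = 0.0409465 m².
Substituting r = 0.0422 m, L = 0.2047 m, θ = 132.9°: d²x/dθ² = +0.029276 m.
a = ω²·d²x/dθ² = (11.62)²·(+0.029276) = +3.9556 m/s²;  |a| = 3.9556 m/s².

3.96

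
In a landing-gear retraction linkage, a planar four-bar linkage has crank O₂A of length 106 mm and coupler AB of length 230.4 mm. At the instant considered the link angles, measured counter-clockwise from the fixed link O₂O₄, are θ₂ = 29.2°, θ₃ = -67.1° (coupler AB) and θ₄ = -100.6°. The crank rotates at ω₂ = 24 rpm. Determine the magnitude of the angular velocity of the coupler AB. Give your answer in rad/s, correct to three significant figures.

ω₂ = 2.513 rad/s (from 24 rpm).
Differentiating the loop-closure r₂e^{iθ₂}+r₃e^{iθ₃}=r₁+r₄e^{iθ₄} gives r₂ω₂e^{iθ₂}+r₃ω₃e^{iθ₃}=r₄ω₄e^{iθ₄}.
Eliminating the other unknown: ω₃ = r₂ω₂ sin(θ₄−θ₂) / [r₃ sin(θ₃−θ₄)].
Numerator sine = -0.76828; denominator sine = +0.55194.
Result = 0.106·2.513·(-0.76828) / (0.2304·(+0.55194)) = -1.6095 rad/s; magnitude 1.6095 rad/s.

1.61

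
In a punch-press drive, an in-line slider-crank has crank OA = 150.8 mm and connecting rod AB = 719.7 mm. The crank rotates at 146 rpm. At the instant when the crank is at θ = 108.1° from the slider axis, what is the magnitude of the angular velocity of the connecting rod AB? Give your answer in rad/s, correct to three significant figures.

ω = 15.29 rad/s (converted from 146 rpm).
The rod makes angle φ with the slider axis where L sinφ = r sinθ; differentiating, L cosφ·φ̇ = r ω cosθ.
L cosφ = √(L² − r² sin²θ) = 0.70528 m.
|ω_rod| = r ω |cosθ| / √(L² − r² sin²θ) = 0.1508·15.29·0.31068/0.70528 = 1.0156 rad/s.

1.02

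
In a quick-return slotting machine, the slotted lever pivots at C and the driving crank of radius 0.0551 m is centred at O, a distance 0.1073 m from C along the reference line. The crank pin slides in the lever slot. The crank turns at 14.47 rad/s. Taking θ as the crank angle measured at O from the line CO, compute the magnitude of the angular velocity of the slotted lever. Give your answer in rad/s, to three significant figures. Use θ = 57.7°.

4.30

ω = 14.47 rad/s
Crank pin A relative to C: A = (d + r cosθ, r sinθ); lever angle φ = atan2(r sinθ, d + r cosθ).
Differentiating tanφ: φ̇ = rω(d cosθ + r)/(d² + r² + 2dr cosθ).
d² + r² + 2dr cosθ = |CA|² = 0.0208677 m²;  d cosθ + r = +0.11244 m.
|ω_lever| = |0.0551·14.47·+0.11244| / 0.0208677 = 4.2959 rad/s.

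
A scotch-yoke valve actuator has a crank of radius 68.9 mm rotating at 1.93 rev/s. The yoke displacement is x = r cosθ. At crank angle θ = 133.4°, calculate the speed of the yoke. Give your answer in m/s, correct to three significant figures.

ω = 12.13 rad/s (from 1.93 rev/s).
x = r cosθ ⇒ ẋ = −rω sinθ.
|v| = rω|sinθ| = 0.0689·12.13·|sin 133.4°| = 0.60707 m/s.

0.607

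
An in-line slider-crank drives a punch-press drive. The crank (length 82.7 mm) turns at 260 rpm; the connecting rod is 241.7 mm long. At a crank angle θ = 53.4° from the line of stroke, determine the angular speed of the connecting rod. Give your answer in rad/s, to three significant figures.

ω = 27.23 rad/s (converted from 260 rpm).
The rod makes angle φ with the slider axis where L sinφ = r sinθ; differentiating, L cosφ·φ̇ = r ω cosθ.
L cosφ = √(L² − r² sin²θ) = 0.2324 m.
|ω_rod| = r ω |cosθ| / √(L² − r² sin²θ) = 0.0827·27.23·0.59622/0.2324 = 5.7767 rad/s.

5.78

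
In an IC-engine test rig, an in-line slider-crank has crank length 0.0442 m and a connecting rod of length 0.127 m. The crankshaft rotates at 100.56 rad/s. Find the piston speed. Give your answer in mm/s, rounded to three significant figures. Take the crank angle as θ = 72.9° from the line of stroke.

ω = 100.6 rad/s
For an in-line slider-crank, x = r cosθ + √(L² − r² sin²θ), so v = −rω sinθ·[1 + r cosθ/√(L² − r² sin²θ)].
With r = 0.0442 m, L = 0.127 m, θ = 72.9°: √(L² − r² sin²θ) = 0.11977 m.
v = −0.0442·100.6·0.95579·[1 + 0.0442·0.29404/0.11977] = -4.7093 m/s.
|v| = 4.7093 m/s = 4709.3 mm/s.

4710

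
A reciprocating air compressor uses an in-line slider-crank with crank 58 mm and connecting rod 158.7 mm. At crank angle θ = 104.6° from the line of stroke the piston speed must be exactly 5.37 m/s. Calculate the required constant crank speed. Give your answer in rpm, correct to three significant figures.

1010

For an in-line slider-crank, |v_piston| = rω|sinθ|·[1 + r cosθ/√(L² − r² sin²θ)].
With r = 0.058 m, L = 0.1587 m, θ = 104.6°: the bracketed kinematic factor |dx/dθ| = 0.050599 m.
ω = v/|dx/dθ| = 5.37/0.050599 = 106.13 rad/s.
N = 60ω/(2π) = 1013.4 rpm.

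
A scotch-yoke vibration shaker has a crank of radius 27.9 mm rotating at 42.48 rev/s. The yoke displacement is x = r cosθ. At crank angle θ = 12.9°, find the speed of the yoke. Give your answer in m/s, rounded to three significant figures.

1.66

ω = 266.9 rad/s (from 42.48 rev/s).
x = r cosθ ⇒ ẋ = −rω sinθ.
|v| = rω|sinθ| = 0.0279·266.9·|sin 12.9°| = 1.6625 m/s.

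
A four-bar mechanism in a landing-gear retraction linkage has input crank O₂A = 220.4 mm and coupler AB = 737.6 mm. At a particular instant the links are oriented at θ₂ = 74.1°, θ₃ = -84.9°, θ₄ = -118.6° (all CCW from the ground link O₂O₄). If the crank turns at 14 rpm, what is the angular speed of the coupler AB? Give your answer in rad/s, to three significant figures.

ω₂ = 1.466 rad/s (from 14 rpm).
Differentiating the loop-closure r₂e^{iθ₂}+r₃e^{iθ₃}=r₁+r₄e^{iθ₄} gives r₂ω₂e^{iθ₂}+r₃ω₃e^{iθ₃}=r₄ω₄e^{iθ₄}.
Eliminating the other unknown: ω₃ = r₂ω₂ sin(θ₄−θ₂) / [r₃ sin(θ₃−θ₄)].
Numerator sine = +0.21985; denominator sine = +0.55484.
Result = 0.2204·1.466·(+0.21985) / (0.7376·(+0.55484)) = +0.17358 rad/s; magnitude 0.17358 rad/s.

0.174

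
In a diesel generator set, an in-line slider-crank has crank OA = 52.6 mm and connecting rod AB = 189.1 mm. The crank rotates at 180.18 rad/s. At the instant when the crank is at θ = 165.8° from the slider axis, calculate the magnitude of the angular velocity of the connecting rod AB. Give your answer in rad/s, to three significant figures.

ω = 180.2 rad/s
The rod makes angle φ with the slider axis where L sinφ = r sinθ; differentiating, L cosφ·φ̇ = r ω cosθ.
L cosφ = √(L² − r² sin²θ) = 0.18866 m.
|ω_rod| = r ω |cosθ| / √(L² − r² sin²θ) = 0.0526·180.2·0.96945/0.18866 = 48.701 rad/s.

48.7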